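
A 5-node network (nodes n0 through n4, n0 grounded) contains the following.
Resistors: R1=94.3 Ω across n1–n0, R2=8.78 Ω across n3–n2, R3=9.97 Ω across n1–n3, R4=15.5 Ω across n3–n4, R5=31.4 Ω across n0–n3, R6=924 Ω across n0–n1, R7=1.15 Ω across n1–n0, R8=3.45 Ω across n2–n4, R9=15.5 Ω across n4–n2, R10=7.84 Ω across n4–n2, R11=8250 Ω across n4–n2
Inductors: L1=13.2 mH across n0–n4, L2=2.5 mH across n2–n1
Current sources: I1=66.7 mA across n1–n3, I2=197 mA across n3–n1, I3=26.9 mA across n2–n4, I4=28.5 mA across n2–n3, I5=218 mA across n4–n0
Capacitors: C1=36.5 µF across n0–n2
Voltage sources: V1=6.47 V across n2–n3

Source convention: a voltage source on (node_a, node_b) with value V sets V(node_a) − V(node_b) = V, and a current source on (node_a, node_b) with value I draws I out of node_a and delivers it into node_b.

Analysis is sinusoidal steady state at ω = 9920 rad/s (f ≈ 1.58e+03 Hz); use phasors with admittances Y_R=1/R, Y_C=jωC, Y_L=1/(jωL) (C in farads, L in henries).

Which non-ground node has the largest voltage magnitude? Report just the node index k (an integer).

3

MNA unknowns: 4 node voltages V₁..V_4 plus 1 source current (V1)
R1: Y=0.01060+0.000j on G[1,0]
L1: Y=0.000-0.007637j on G[0,4]
R2: Y=0.1139+0.000j on G[3,2]
R3: Y=0.1003+0.000j on G[1,3]
R4: Y=0.06452+0.000j on G[3,4]
R5: Y=0.03185+0.000j on G[0,3]
R6: Y=0.001082+0.000j on G[0,1]
I1: z[1]−=0.0667, z[3]+=0.0667
R7: Y=0.8696+0.000j on G[1,0]
C1: Y=0.000+0.3621j on G[0,2]
R8: Y=0.2899+0.000j on G[2,4]
I2: z[3]−=0.197, z[1]+=0.197
I3: z[2]−=0.0269, z[4]+=0.0269
R9: Y=0.06452+0.000j on G[4,2]
R10: Y=0.1276+0.000j on G[4,2]
R11: Y=0.0001212+0.000j on G[4,2]
I4: z[2]−=0.0285, z[3]+=0.0285
L2: Y=0.000-0.04032j on G[2,1]
I5: z[4]−=0.218, z[0]+=0.218
V1: row V2−V3=6.47, i_V1 at 2,3
solve → V1=-0.5206-0.1661j, V2=0.4987-1.216j, V3=-5.971-1.216j, V4=-0.5976-1.224j
aux → i_V1=-1.719-0.1435j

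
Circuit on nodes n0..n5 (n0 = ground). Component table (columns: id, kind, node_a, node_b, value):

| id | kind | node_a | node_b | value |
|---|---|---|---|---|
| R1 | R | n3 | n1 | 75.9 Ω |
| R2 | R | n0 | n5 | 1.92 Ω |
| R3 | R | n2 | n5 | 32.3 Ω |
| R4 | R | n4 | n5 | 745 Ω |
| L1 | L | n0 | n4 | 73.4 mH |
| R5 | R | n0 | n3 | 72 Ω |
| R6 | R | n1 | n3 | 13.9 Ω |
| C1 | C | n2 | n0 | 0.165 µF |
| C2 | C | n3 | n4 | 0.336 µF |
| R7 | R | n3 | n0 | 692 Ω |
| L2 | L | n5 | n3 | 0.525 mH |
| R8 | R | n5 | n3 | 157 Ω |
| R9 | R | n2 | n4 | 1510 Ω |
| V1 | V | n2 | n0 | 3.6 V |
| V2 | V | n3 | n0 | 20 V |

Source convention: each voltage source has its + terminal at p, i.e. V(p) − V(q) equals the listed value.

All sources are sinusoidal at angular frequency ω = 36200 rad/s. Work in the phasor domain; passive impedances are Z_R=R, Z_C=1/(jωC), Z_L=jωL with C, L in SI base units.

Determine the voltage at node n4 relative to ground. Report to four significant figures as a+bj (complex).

MNA unknowns: 5 node voltages V₁..V_5 plus 2 source currents (V1, V2)
R1: Y=0.01318+0.000j on G[3,1]
R2: Y=0.5208+0.000j on G[0,5]
R3: Y=0.03096+0.000j on G[2,5]
R4: Y=0.001342+0.000j on G[4,5]
L1: Y=0.000-0.0003764j on G[0,4]
R5: Y=0.01389+0.000j on G[0,3]
R6: Y=0.07194+0.000j on G[1,3]
C1: Y=0.000+0.005973j on G[2,0]
C2: Y=0.000+0.01216j on G[3,4]
R7: Y=0.001445+0.000j on G[3,0]
L2: Y=0.000-0.05262j on G[5,3]
R8: Y=0.006369+0.000j on G[5,3]
R9: Y=0.0006623+0.000j on G[2,4]
V1: row V2−V0=3.6, i_V1 at 2,0
V2: row V3−V0=20, i_V2 at 3,0
solve → V1=20.00+0.000j, V2=3.600+0.000j, V3=20.00+0.000j, V4=19.90+3.109j, V5=0.6451-1.813j
aux → i_V1=-0.08069-0.07557j, i_V2=-0.5632+1.006j

19.90+3.109j V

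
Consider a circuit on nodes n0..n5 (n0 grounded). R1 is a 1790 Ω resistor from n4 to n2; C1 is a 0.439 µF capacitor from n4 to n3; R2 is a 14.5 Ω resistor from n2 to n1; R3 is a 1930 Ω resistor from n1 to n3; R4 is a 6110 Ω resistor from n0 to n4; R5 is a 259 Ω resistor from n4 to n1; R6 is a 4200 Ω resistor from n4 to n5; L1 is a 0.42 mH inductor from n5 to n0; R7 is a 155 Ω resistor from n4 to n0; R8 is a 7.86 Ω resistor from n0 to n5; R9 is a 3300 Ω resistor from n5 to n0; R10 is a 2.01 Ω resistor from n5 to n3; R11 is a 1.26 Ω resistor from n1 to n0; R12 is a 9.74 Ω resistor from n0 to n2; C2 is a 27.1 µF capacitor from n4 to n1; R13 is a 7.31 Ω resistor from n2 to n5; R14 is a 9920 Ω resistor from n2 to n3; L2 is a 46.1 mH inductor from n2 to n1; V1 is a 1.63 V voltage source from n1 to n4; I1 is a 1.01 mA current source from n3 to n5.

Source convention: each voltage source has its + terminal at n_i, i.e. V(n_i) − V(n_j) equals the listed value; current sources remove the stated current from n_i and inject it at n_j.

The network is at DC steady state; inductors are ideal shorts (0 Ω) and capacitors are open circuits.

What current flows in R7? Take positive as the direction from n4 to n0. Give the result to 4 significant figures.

Element admittances at DC:
  Y(R1) = 0.0005587 S between n4,n2
  Y(C1) = 0.000 S between n4,n3
  Y(R2) = 0.06897 S between n2,n1
  Y(R3) = 0.0005181 S between n1,n3
  Y(R4) = 0.0001637 S between n0,n4
  Y(R5) = 0.003861 S between n4,n1
  Y(R6) = 0.0002381 S between n4,n5
  L1: short n5↔n0 (DC inductor)
  Y(R7) = 0.006452 S between n4,n0
  Y(R8) = 0.1272 S between n0,n5
  Y(R9) = 0.0003030 S between n5,n0
  Y(R10) = 0.4975 S between n5,n3
  Y(R11) = 0.7937 S between n1,n0
  Y(R12) = 0.1027 S between n0,n2
  Y(C2) = 0.000 S between n4,n1
  Y(R13) = 0.1368 S between n2,n5
  Y(R14) = 0.0001008 S between n2,n3
  L2: short n2↔n1 (DC inductor)
  V1: constraint V(n1)−V(n4) = 1.63
  I1: injects 0.00101 A into n5 (from n3)
Assemble and solve the 8×8 MNA system:
  V(n1)=0.01073  V(n2)=0.01073  V(n3)=-0.002014  V(n4)=-1.619  V(n5)=0.000
  i(L1)=0.001091  i(L2)=-0.003482  i(V1)=-0.01830

-0.01045 A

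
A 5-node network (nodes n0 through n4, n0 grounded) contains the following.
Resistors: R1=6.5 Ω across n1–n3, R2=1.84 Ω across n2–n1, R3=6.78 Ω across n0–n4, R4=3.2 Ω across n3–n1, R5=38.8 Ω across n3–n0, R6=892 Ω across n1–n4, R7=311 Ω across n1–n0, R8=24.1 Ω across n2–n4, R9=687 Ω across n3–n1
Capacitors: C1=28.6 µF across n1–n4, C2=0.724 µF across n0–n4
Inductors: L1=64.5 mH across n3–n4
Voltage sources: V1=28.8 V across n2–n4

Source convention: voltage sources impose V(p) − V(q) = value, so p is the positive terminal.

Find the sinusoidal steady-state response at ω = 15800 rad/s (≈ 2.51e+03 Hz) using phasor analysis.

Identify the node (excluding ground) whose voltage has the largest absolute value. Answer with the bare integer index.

2

Apply KCL at each of the 4 non-ground nodes and solve the resulting linear system.
Node n1: branches {R1, R2, R4, R6, C1, R7, R9} → V_1 = 14.37-11.15j
Node n2: branches {R2, R8, V1} → V_2 = 26.28+2.279j
Node n3: branches {R1, R4, R5, R9, L1} → V_3 = 13.65-10.53j
Node n4: branches {R3, R6, C1, C2, R8, L1, V1} → V_4 = -2.521+2.279j
Source currents: i(V1)=-7.666-7.296j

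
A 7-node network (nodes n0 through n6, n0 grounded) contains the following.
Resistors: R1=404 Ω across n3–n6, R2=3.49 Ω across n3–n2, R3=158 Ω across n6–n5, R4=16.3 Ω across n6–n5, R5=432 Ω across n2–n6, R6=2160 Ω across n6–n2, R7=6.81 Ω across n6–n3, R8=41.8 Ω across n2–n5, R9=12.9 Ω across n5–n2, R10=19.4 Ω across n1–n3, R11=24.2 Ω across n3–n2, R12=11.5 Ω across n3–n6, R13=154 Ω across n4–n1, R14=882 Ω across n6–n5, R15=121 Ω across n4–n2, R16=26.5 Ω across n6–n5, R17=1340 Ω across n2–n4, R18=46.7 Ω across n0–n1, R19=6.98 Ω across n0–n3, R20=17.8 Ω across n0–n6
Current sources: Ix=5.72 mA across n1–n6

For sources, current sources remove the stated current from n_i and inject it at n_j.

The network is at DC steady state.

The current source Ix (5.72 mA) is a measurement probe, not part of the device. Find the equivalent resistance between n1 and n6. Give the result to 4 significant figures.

Apply KCL at each of the 6 non-ground nodes and solve the resulting linear system.
Node n1: branches {R10, R13, R18, Ix} → V_1 = -0.07217
Node n2: branches {R2, R5, R6, R8, R9, R11, R15, R17} → V_2 = 0.004744
Node n3: branches {R1, R2, R7, R10, R11, R12, R19} → V_3 = 0.003184
Node n4: branches {R13, R15, R17} → V_4 = -0.02747
Node n5: branches {R3, R4, R8, R9, R14, R16} → V_5 = 0.01225
Node n6: branches {R1, R3, R4, R5, R6, R7, R12, R14, R16, R20, Ix} → V_6 = 0.01939

R_eq = 16.01 Ω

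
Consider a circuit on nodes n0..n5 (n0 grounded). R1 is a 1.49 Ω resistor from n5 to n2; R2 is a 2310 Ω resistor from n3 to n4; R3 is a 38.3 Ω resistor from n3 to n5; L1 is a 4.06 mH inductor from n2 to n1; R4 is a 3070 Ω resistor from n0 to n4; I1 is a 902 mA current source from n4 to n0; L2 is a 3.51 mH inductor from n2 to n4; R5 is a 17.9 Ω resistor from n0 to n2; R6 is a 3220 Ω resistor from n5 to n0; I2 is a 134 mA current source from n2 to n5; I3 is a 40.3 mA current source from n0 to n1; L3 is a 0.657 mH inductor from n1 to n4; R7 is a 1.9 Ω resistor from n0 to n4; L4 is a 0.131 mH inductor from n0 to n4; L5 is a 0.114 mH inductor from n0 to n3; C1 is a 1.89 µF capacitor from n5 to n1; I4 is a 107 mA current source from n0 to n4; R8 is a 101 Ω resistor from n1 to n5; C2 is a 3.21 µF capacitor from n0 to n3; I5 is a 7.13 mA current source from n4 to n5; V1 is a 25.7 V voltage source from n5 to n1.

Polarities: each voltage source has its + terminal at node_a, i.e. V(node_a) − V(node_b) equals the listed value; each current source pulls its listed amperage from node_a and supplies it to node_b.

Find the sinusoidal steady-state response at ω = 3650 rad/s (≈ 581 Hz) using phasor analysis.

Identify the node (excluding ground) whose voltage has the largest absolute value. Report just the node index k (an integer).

5

MNA unknowns: 5 node voltages V₁..V_5 plus 1 source current (V1)
R1: Y=0.6711+0.000j on G[5,2]
R2: Y=0.0004329+0.000j on G[3,4]
R3: Y=0.02611+0.000j on G[3,5]
L1: Y=0.000-0.06748j on G[2,1]
R4: Y=0.0003257+0.000j on G[0,4]
I1: z[4]−=0.902, z[0]+=0.902
L2: Y=0.000-0.07805j on G[2,4]
R5: Y=0.05587+0.000j on G[0,2]
R6: Y=0.0003106+0.000j on G[5,0]
I2: z[2]−=0.134, z[5]+=0.134
I3: z[0]−=0.0403, z[1]+=0.0403
L3: Y=0.000-0.4170j on G[1,4]
R7: Y=0.5263+0.000j on G[0,4]
L4: Y=0.000-2.091j on G[0,4]
L5: Y=0.000-2.403j on G[0,3]
C1: Y=0.000+0.006898j on G[5,1]
I4: z[0]−=0.107, z[4]+=0.107
R8: Y=0.009901+0.000j on G[1,5]
C2: Y=0.000+0.01172j on G[0,3]
I5: z[4]−=0.00713, z[5]+=0.00713
V1: row V5−V1=25.7, i_V1 at 5,1
solve → V1=-4.340-4.971j, V2=19.03-0.3405j, V3=0.05704+0.2325j, V4=-0.3401-1.053j, V5=21.36-4.971j
aux → i_V1=-2.241+3.068j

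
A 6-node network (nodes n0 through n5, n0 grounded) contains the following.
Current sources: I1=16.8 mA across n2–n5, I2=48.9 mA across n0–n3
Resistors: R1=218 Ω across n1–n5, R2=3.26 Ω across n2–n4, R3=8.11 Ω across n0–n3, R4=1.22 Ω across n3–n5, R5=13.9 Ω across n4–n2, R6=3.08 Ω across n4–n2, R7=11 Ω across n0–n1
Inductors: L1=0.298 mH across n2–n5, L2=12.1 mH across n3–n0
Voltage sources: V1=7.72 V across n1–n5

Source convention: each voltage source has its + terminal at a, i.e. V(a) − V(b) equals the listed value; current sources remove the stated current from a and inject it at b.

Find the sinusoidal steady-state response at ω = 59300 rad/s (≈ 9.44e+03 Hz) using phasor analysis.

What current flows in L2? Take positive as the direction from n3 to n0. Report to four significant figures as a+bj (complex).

Element admittances at ω=59300 rad/s:
  I1: injects 0.0168 A into n5 (from n2)
  Y(R1) = 0.004587+0.000j S between n1,n5
  Y(L1) = 0.000-0.05659j S between n2,n5
  Y(R2) = 0.3067+0.000j S between n2,n4
  Y(R3) = 0.1233+0.000j S between n0,n3
  I2: injects 0.0489 A into n3 (from n0)
  Y(R4) = 0.8197+0.000j S between n3,n5
  Y(L2) = 0.000-0.001394j S between n3,n0
  Y(R5) = 0.07194+0.000j S between n4,n2
  Y(R6) = 0.3247+0.000j S between n4,n2
  Y(R7) = 0.09091+0.000j S between n0,n1
  V1: constraint V(n1)−V(n5) = 7.72
Assemble and solve the 6×6 MNA system:
  V(n1)=4.392-0.01738j  V(n2)=-3.328-0.3143j  V(n3)=-2.841-0.01930j  V(n4)=-3.328-0.3143j  V(n5)=-3.328-0.01738j
  i(V1)=-0.4347+0.001580j

-2.690e-05+0.003960j A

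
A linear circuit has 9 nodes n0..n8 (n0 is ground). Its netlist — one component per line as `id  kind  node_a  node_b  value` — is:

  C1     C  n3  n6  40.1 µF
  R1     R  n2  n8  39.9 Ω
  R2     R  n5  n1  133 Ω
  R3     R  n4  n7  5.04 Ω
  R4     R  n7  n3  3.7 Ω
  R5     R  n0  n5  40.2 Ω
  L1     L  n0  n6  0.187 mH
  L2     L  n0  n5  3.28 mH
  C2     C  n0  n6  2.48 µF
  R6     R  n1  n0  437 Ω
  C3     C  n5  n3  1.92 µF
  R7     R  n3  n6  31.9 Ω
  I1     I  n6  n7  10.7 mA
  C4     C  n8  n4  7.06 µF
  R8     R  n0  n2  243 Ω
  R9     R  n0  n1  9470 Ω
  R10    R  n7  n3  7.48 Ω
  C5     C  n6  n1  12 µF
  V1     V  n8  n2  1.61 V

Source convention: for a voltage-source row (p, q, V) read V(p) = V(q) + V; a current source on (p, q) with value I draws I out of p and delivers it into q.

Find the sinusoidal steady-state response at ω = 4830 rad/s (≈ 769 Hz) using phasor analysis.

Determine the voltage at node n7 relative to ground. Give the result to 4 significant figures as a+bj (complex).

0.05837-0.07254j V

Element admittances at ω=4830 rad/s:
  Y(C1) = 0.000+0.1937j S between n3,n6
  Y(R1) = 0.02506+0.000j S between n2,n8
  Y(R2) = 0.007519+0.000j S between n5,n1
  Y(R3) = 0.1984+0.000j S between n4,n7
  Y(R4) = 0.2703+0.000j S between n7,n3
  Y(R5) = 0.02488+0.000j S between n0,n5
  Y(L1) = 0.000-1.107j S between n0,n6
  Y(L2) = 0.000-0.06312j S between n0,n5
  Y(C2) = 0.000+0.01198j S between n0,n6
  Y(R6) = 0.002288+0.000j S between n1,n0
  Y(C3) = 0.000+0.009274j S between n5,n3
  Y(R7) = 0.03135+0.000j S between n3,n6
  I1: injects 0.0107 A into n7 (from n6)
  Y(C4) = 0.000+0.03410j S between n8,n4
  Y(R8) = 0.004115+0.000j S between n0,n2
  Y(R9) = 0.0001056+0.000j S between n0,n1
  Y(R10) = 0.1337+0.000j S between n7,n3
  Y(C5) = 0.000+0.05796j S between n6,n1
  V1: constraint V(n8)−V(n2) = 1.61
Assemble and solve the 9×9 MNA system:
  V(n1)=-0.0001830+0.004459j  V(n2)=-1.491-0.2473j  V(n3)=0.01670-0.07506j  V(n4)=0.08929-0.06741j  V(n5)=0.003130+0.01102j  V(n6)=-0.0008498+0.004896j  V(n7)=0.05837-0.07254j  V(n8)=0.1191-0.2473j
  i(V1)=-0.04649-0.001018j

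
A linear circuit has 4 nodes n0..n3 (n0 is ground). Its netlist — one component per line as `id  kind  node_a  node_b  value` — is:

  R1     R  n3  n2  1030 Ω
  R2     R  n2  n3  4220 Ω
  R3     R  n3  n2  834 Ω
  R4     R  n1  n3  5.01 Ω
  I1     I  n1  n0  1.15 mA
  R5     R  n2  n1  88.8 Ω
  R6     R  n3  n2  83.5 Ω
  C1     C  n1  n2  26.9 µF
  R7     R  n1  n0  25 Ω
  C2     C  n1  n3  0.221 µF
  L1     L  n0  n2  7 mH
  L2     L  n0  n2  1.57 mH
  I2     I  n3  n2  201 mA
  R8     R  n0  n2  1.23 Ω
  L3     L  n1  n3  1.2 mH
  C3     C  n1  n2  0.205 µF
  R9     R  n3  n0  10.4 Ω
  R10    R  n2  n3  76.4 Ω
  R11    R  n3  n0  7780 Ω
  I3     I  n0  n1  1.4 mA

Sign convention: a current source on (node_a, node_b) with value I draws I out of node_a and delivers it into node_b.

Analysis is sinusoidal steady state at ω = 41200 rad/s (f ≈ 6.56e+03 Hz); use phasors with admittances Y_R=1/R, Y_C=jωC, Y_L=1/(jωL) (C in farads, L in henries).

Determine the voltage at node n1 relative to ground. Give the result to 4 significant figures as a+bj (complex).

Apply KCL at each of the 3 non-ground nodes and solve the resulting linear system.
Node n1: branches {R4, I1, R5, C1, R7, C2, L3, C3, I3} → V_1 = 0.05628+0.1070j
Node n2: branches {R1, R2, R3, R5, R6, C1, L1, L2, I2, R8, C3, R10} → V_2 = 0.06632-0.008867j
Node n3: branches {R1, R2, R3, R4, R6, C2, I2, L3, R9, R10, R11} → V_3 = -0.5790+0.04345j

0.05628+0.1070j V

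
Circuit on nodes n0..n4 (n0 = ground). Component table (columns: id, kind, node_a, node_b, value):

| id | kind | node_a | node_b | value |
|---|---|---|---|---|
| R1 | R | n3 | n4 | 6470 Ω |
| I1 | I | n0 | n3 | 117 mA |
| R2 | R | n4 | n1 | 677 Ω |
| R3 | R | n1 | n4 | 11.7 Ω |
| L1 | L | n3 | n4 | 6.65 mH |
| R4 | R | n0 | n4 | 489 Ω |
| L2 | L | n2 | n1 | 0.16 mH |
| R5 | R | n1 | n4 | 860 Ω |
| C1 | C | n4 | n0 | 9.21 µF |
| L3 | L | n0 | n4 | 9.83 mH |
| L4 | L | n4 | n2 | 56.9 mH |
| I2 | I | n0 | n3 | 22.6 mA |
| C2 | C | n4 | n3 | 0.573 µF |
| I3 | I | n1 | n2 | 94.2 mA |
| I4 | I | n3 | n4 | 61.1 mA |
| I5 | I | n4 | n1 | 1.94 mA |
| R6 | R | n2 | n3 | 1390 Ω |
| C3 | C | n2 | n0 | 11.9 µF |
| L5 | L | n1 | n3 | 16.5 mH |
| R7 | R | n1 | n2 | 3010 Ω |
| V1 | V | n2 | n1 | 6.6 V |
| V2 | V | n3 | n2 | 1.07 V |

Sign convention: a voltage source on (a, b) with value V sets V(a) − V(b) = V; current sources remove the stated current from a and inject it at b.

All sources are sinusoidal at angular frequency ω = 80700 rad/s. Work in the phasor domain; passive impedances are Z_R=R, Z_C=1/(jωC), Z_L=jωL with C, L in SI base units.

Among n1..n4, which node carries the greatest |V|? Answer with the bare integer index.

Element admittances at ω=80700 rad/s:
  Y(R1) = 0.0001546+0.000j S between n3,n4
  I1: injects 0.117 A into n3 (from n0)
  Y(R2) = 0.001477+0.000j S between n4,n1
  Y(R3) = 0.08547+0.000j S between n1,n4
  Y(L1) = 0.000-0.001863j S between n3,n4
  Y(R4) = 0.002045+0.000j S between n0,n4
  Y(L2) = 0.000-0.07745j S between n2,n1
  Y(R5) = 0.001163+0.000j S between n1,n4
  Y(C1) = 0.000+0.7432j S between n4,n0
  Y(L3) = 0.000-0.001261j S between n0,n4
  Y(L4) = 0.000-0.0002178j S between n4,n2
  I2: injects 0.0226 A into n3 (from n0)
  Y(C2) = 0.000+0.04624j S between n4,n3
  I3: injects 0.0942 A into n2 (from n1)
  I4: injects 0.0611 A into n4 (from n3)
  I5: injects 0.00194 A into n1 (from n4)
  Y(R6) = 0.0007194+0.000j S between n2,n3
  Y(C3) = 0.000+0.9603j S between n2,n0
  Y(L5) = 0.000-0.0007510j S between n1,n3
  Y(R7) = 0.0003322+0.000j S between n1,n2
  V1: constraint V(n2)−V(n1) = 6.6
  V2: constraint V(n3)−V(n2) = 1.07
Assemble and solve the 6×6 MNA system:
  V(n1)=-6.542-0.6200j  V(n2)=0.05781-0.6200j  V(n3)=1.128-0.6200j  V(n4)=-0.07652+0.6141j
  i(V1)=-0.4796+0.4082j  i(V2)=0.02277-0.04749j

1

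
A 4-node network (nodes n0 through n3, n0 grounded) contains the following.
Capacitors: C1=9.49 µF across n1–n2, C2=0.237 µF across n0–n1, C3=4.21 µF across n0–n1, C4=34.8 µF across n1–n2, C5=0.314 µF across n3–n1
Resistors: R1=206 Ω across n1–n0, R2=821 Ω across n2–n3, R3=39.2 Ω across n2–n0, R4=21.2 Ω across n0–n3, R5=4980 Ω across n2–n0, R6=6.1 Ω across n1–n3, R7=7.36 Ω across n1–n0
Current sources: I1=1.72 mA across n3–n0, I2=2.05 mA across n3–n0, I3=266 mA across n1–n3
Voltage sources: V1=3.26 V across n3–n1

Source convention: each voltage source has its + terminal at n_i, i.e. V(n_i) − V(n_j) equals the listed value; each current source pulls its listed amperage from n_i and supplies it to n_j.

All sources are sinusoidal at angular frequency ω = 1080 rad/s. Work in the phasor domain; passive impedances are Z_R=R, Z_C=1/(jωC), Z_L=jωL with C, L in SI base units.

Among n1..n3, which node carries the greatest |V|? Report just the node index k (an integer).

3

MNA unknowns: 3 node voltages V₁..V_3 plus 1 source current (V1)
C1: Y=0.000+0.01025j on G[1,2]
C2: Y=0.000+0.0002560j on G[0,1]
R1: Y=0.004854+0.000j on G[1,0]
R2: Y=0.001218+0.000j on G[2,3]
I1: z[3]−=0.00172, z[0]+=0.00172
R3: Y=0.02551+0.000j on G[2,0]
R4: Y=0.04717+0.000j on G[0,3]
I2: z[3]−=0.00205, z[0]+=0.00205
I3: z[1]−=0.266, z[3]+=0.266
R5: Y=0.0002008+0.000j on G[2,0]
R6: Y=0.1639+0.000j on G[1,3]
C3: Y=0.000+0.004547j on G[0,1]
C4: Y=0.000+0.03758j on G[1,2]
C5: Y=0.000+0.0003391j on G[3,1]
R7: Y=0.1359+0.000j on G[1,0]
V1: row V3−V1=3.26, i_V1 at 3,1
solve → V1=-0.7582+0.06365j, V2=-0.5745-0.3235j, V3=2.502+0.06365j
aux → i_V1=-0.3940-0.004579j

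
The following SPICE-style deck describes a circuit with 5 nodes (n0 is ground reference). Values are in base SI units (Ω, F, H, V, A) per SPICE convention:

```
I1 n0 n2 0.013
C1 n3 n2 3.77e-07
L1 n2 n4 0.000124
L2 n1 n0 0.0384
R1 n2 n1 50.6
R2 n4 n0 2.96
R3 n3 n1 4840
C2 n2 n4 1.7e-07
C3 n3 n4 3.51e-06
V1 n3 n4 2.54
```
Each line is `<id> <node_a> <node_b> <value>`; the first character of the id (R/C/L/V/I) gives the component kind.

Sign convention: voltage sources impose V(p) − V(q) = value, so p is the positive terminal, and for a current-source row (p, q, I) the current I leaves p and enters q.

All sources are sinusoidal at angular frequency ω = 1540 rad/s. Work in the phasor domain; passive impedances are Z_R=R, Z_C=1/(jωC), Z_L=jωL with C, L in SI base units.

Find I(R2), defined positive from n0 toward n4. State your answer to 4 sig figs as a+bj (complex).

Element admittances at ω=1540 rad/s:
  I1: injects 0.013 A into n2 (from n0)
  Y(C1) = 0.000+0.0005806j S between n3,n2
  Y(L1) = 0.000-5.237j S between n2,n4
  Y(L2) = 0.000-0.01691j S between n1,n0
  Y(R1) = 0.01976+0.000j S between n2,n1
  Y(R2) = 0.3378+0.000j S between n4,n0
  Y(R3) = 0.0002066+0.000j S between n3,n1
  Y(C2) = 0.000+0.0002618j S between n2,n4
  Y(C3) = 0.000+0.005405j S between n3,n4
  V1: constraint V(n3)−V(n4) = 2.54
Assemble and solve the 5×5 MNA system:
  V(n1)=0.03446+0.03335j  V(n2)=0.03642+0.004200j  V(n3)=2.577+0.001725j  V(n4)=0.03681+0.001725j
  i(V1)=-0.0005267-0.01520j

-0.01244-0.0005827j A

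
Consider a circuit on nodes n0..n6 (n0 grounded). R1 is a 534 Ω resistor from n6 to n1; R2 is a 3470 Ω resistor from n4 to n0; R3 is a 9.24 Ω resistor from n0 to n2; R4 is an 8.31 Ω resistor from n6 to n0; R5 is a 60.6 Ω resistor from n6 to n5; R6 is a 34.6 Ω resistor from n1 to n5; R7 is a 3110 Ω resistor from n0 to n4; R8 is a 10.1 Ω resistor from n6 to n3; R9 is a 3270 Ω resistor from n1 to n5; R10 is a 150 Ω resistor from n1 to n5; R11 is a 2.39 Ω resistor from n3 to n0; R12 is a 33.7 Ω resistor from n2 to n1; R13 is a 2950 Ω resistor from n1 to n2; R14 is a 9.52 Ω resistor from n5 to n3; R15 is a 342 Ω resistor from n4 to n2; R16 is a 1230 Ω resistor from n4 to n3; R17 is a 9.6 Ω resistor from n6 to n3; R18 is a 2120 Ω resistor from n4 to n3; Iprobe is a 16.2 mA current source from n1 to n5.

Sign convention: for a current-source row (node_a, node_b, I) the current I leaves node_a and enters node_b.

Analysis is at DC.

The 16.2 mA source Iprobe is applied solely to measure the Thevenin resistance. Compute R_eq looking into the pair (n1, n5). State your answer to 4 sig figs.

MNA unknowns: 6 node voltages V₁..V_6
R1: Y=0.001873 on G[6,1]
R2: Y=0.0002882 on G[4,0]
R3: Y=0.1082 on G[0,2]
R4: Y=0.1203 on G[6,0]
R5: Y=0.01650 on G[6,5]
R6: Y=0.02890 on G[1,5]
R7: Y=0.0003215 on G[0,4]
R8: Y=0.09901 on G[6,3]
R9: Y=0.0003058 on G[1,5]
R10: Y=0.006667 on G[1,5]
R11: Y=0.4184 on G[3,0]
R12: Y=0.02967 on G[2,1]
R13: Y=0.0003390 on G[1,2]
R14: Y=0.1050 on G[5,3]
R15: Y=0.002924 on G[4,2]
R16: Y=0.0008130 on G[4,3]
R17: Y=0.1042 on G[6,3]
R18: Y=0.0004717 on G[4,3]
Iprobe: z[1]−=0.0162, z[5]+=0.0162
solve → V1=-0.2298, V2=-0.04943, V3=0.01057, V4=-0.02718, V5=0.05841, V6=0.007841

R_eq = 17.79 Ω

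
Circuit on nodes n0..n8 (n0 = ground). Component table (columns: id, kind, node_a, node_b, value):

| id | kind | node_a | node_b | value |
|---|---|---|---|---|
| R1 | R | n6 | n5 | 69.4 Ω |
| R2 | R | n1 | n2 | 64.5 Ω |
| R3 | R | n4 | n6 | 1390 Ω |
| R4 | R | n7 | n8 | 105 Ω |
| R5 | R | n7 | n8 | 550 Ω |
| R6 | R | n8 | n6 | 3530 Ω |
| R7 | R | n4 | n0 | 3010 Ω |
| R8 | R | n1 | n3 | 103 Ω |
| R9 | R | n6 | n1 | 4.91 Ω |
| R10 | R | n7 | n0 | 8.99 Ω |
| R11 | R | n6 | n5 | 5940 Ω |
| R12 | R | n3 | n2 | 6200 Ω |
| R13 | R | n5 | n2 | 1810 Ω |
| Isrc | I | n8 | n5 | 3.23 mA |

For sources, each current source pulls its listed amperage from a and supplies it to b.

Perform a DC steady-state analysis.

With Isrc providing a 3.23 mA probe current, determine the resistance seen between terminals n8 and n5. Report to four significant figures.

MNA unknowns: 8 node voltages V₁..V_8
R1: Y=0.01441 on G[6,5]
R2: Y=0.01550 on G[1,2]
R3: Y=0.0007194 on G[4,6]
R4: Y=0.009524 on G[7,8]
R5: Y=0.001818 on G[7,8]
R6: Y=0.0002833 on G[8,6]
R7: Y=0.0003322 on G[4,0]
R8: Y=0.009709 on G[1,3]
R9: Y=0.2037 on G[6,1]
R10: Y=0.1112 on G[7,0]
R11: Y=0.0001684 on G[6,5]
R12: Y=0.0001613 on G[3,2]
R13: Y=0.0005525 on G[5,2]
Isrc: z[8]−=0.00323, z[5]+=0.00323
solve → V1=6.250, V2=6.258, V3=6.251, V4=4.275, V5=6.464, V6=6.250, V7=-0.01277, V8=-0.1380

R_eq = 2044. Ω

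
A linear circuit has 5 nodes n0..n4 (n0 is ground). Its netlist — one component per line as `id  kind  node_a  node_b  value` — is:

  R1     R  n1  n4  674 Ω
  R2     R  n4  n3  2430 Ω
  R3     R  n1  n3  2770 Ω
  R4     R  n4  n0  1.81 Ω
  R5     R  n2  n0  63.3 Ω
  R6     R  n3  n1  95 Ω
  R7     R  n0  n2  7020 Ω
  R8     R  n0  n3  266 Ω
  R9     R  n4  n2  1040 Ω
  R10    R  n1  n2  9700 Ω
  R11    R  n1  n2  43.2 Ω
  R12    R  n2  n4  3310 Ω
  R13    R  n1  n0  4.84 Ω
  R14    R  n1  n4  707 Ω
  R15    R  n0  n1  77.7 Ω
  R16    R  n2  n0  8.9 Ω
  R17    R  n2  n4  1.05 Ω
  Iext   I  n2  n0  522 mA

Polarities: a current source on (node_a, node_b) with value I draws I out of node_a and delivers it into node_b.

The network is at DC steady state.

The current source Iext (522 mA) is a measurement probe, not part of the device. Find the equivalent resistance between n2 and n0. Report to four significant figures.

MNA unknowns: 4 node voltages V₁..V_4
R1: Y=0.001484 on G[1,4]
R2: Y=0.0004115 on G[4,3]
R3: Y=0.0003610 on G[1,3]
R4: Y=0.5525 on G[4,0]
R5: Y=0.01580 on G[2,0]
R6: Y=0.01053 on G[3,1]
R7: Y=0.0001425 on G[0,2]
R8: Y=0.003759 on G[0,3]
R9: Y=0.0009615 on G[4,2]
R10: Y=0.0001031 on G[1,2]
R11: Y=0.02315 on G[1,2]
R12: Y=0.0003021 on G[2,4]
R13: Y=0.2066 on G[1,0]
R14: Y=0.001414 on G[1,4]
R15: Y=0.01287 on G[0,1]
R16: Y=0.1124 on G[2,0]
R17: Y=0.9524 on G[2,4]
Iext: z[2]−=0.522, z[0]+=0.522
solve → V1=-0.1061, V2=-1.044, V3=-0.09472, V4=-0.6597

R_eq = 2.000 Ω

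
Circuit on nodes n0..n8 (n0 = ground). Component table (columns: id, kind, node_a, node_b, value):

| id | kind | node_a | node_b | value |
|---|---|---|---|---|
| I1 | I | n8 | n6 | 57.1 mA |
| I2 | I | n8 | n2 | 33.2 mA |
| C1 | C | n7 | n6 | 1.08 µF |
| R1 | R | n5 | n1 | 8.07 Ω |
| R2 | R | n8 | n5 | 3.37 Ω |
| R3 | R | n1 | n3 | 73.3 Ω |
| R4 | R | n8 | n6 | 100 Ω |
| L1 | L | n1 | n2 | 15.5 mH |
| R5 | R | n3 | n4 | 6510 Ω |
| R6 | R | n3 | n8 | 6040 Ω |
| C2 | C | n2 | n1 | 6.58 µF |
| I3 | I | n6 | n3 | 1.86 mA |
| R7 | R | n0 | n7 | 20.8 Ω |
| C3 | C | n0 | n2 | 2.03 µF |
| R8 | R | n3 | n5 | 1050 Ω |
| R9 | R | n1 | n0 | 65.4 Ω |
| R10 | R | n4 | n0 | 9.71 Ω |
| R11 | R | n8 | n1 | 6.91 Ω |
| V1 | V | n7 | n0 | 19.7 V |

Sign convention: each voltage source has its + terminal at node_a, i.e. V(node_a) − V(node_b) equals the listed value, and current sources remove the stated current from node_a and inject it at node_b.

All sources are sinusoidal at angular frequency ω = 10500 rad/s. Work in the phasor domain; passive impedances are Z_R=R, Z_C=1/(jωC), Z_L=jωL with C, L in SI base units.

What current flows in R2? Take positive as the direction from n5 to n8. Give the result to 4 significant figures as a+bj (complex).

Element admittances at ω=10500 rad/s:
  I1: injects 0.0571 A into n6 (from n8)
  I2: injects 0.0332 A into n2 (from n8)
  Y(C1) = 0.000+0.01134j S between n7,n6
  Y(R1) = 0.1239+0.000j S between n5,n1
  Y(R2) = 0.2967+0.000j S between n8,n5
  Y(R3) = 0.01364+0.000j S between n1,n3
  Y(R4) = 0.01000+0.000j S between n8,n6
  Y(L1) = 0.000-0.006144j S between n1,n2
  Y(R5) = 0.0001536+0.000j S between n3,n4
  Y(R6) = 0.0001656+0.000j S between n3,n8
  Y(C2) = 0.000+0.06909j S between n2,n1
  I3: injects 0.00186 A into n3 (from n6)
  Y(R7) = 0.04808+0.000j S between n0,n7
  Y(C3) = 0.000+0.02132j S between n0,n2
  Y(R8) = 0.0009524+0.000j S between n3,n5
  Y(R9) = 0.01529+0.000j S between n1,n0
  Y(R10) = 0.1030+0.000j S between n4,n0
  Y(R11) = 0.1447+0.000j S between n8,n1
  V1: constraint V(n7)−V(n0) = 19.7
Assemble and solve the 9×9 MNA system:
  V(n1)=3.345-0.06423j  V(n2)=2.499-0.4420j  V(n3)=3.442-0.05098j  V(n4)=0.005126-7.592e-05j  V(n5)=3.424+0.09389j  V(n6)=15.09+5.388j  V(n7)=19.70+0.000j  V(n8)=3.457+0.1604j
  i(V1)=-1.008-0.05227j

-0.009795-0.01973j A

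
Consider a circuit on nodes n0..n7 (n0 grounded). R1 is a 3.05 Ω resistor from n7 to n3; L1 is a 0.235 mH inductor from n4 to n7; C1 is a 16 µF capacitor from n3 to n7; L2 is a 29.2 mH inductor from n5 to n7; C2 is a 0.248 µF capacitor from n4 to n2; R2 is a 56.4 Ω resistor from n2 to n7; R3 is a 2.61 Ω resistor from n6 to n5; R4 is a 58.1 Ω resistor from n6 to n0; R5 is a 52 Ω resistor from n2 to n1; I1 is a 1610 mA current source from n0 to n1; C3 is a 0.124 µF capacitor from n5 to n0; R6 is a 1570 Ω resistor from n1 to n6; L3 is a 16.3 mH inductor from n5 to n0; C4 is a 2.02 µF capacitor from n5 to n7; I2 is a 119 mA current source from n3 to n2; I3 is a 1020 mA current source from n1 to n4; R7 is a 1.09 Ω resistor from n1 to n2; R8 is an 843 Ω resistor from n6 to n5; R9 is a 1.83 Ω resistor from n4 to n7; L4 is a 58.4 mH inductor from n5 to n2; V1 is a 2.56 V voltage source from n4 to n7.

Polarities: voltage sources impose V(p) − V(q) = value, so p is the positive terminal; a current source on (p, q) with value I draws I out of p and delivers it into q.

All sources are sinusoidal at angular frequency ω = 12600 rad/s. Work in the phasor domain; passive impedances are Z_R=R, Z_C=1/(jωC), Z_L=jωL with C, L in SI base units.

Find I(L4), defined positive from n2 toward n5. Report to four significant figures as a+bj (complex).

MNA unknowns: 7 node voltages V₁..V_7 plus 1 source current (V1)
R1: Y=0.3279+0.000j on G[7,3]
L1: Y=0.000-0.3377j on G[4,7]
C1: Y=0.000+0.2016j on G[3,7]
L2: Y=0.000-0.002718j on G[5,7]
C2: Y=0.000+0.003125j on G[4,2]
R2: Y=0.01773+0.000j on G[2,7]
R3: Y=0.3831+0.000j on G[6,5]
R4: Y=0.01721+0.000j on G[6,0]
R5: Y=0.01923+0.000j on G[2,1]
I1: z[0]−=1.61, z[1]+=1.61
C3: Y=0.000+0.001562j on G[5,0]
R6: Y=0.0006369+0.000j on G[1,6]
L3: Y=0.000-0.004869j on G[5,0]
C4: Y=0.000+0.02545j on G[5,7]
I2: z[3]−=0.119, z[2]+=0.119
I3: z[1]−=1.02, z[4]+=1.02
R7: Y=0.9174+0.000j on G[1,2]
R8: Y=0.001186+0.000j on G[6,5]
R9: Y=0.5464+0.000j on G[4,7]
L4: Y=0.000-0.001359j on G[5,2]
V1: row V4−V7=2.56, i_V1 at 4,7
solve → V1=143.0-55.65j, V2=142.5-55.70j, V3=98.54-54.67j, V4=101.4-54.84j, V5=93.84+18.96j, V6=89.90+18.03j, V7=98.81-54.84j
aux → i_V1=-0.3762+0.9930j

-0.1015-0.06607j A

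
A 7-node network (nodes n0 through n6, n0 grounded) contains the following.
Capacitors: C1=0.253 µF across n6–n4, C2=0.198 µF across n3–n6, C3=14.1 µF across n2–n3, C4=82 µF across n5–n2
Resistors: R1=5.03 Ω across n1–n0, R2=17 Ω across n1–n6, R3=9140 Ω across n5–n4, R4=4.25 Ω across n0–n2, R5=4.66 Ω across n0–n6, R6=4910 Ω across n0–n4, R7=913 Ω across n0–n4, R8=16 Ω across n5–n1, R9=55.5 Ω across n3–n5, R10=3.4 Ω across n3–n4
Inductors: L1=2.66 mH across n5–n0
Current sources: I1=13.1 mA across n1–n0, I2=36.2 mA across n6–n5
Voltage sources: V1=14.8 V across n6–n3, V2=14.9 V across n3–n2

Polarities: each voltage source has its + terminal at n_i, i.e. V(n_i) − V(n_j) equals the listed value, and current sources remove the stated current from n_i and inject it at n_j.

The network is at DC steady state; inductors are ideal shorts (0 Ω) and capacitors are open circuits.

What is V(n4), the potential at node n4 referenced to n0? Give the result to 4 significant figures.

-0.8067 V

Apply KCL at each of the 6 non-ground nodes and solve the resulting linear system.
Node n1: branches {R1, R2, R8, I1} → V_1 = 2.530
Node n2: branches {R4, C3, C4, V2} → V_2 = -15.71
Node n3: branches {C2, C3, R9, R10, V1, V2} → V_3 = -0.8105
Node n4: branches {C1, R3, R6, R7, R10} → V_4 = -0.8067
Node n5: branches {L1, R3, R8, C4, R9, I2} → V_5 = 0.000
Node n6: branches {C1, R2, R5, C2, I2, V1} → V_6 = 13.99
Source currents: i(L1)=0.1796, i(V1)=-3.712, i(V2)=-3.697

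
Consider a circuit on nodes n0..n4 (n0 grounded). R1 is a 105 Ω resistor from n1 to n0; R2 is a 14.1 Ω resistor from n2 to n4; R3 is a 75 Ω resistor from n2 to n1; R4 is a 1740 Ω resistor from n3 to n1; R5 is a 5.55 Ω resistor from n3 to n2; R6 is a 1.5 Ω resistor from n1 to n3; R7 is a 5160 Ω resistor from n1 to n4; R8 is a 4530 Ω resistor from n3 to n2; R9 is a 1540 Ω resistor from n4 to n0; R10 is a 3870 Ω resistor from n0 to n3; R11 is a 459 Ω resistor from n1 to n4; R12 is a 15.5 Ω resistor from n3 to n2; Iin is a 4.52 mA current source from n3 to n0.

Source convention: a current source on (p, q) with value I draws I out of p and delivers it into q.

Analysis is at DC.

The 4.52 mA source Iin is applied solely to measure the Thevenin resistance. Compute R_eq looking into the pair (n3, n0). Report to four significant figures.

R_eq = 97.17 Ω

Element admittances at DC:
  Y(R1) = 0.009524 S between n1,n0
  Y(R2) = 0.07092 S between n2,n4
  Y(R3) = 0.01333 S between n2,n1
  Y(R4) = 0.0005747 S between n3,n1
  Y(R5) = 0.1802 S between n3,n2
  Y(R6) = 0.6667 S between n1,n3
  Y(R7) = 0.0001938 S between n1,n4
  Y(R8) = 0.0002208 S between n3,n2
  Y(R9) = 0.0006494 S between n4,n0
  Y(R10) = 0.0002584 S between n0,n3
  Y(R11) = 0.002179 S between n1,n4
  Y(R12) = 0.06452 S between n3,n2
  Iin: injects 0.00452 A into n0 (from n3)
Assemble and solve the 4×4 MNA system:
  V(n1)=-0.4331  V(n2)=-0.4378  V(n3)=-0.4392  V(n4)=-0.4338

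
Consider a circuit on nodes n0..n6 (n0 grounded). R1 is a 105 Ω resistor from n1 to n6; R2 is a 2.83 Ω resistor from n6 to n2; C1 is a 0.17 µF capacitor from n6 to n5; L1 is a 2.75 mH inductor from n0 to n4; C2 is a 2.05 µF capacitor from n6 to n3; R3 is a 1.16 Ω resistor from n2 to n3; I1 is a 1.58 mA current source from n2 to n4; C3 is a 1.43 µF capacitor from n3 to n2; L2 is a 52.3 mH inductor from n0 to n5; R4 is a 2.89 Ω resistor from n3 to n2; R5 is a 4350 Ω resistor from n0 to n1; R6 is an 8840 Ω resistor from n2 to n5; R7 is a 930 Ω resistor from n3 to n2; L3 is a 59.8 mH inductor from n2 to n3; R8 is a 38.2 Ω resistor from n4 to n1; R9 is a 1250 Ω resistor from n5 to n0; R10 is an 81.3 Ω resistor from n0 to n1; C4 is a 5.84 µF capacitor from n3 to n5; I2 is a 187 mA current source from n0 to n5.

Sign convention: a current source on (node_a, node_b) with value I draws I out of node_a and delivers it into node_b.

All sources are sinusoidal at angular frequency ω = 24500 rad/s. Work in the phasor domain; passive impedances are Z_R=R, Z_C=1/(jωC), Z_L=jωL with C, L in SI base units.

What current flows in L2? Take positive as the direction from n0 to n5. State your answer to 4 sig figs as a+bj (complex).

-0.003731+0.01856j A

MNA unknowns: 6 node voltages V₁..V_6
R1: Y=0.009524+0.000j on G[1,6]
R2: Y=0.3534+0.000j on G[6,2]
C1: Y=0.000+0.004165j on G[6,5]
L1: Y=0.000-0.01484j on G[0,4]
C2: Y=0.000+0.05022j on G[6,3]
R3: Y=0.8621+0.000j on G[2,3]
I1: z[2]−=0.00158, z[4]+=0.00158
C3: Y=0.000+0.03504j on G[3,2]
L2: Y=0.000-0.0007804j on G[0,5]
R4: Y=0.3460+0.000j on G[3,2]
R5: Y=0.0002299+0.000j on G[0,1]
R6: Y=0.0001131+0.000j on G[2,5]
R7: Y=0.001075+0.000j on G[3,2]
L3: Y=0.000-0.0006825j on G[2,3]
R8: Y=0.02618+0.000j on G[4,1]
R9: Y=0.0008000+0.000j on G[5,0]
R10: Y=0.01230+0.000j on G[0,1]
C4: Y=0.000+0.1431j on G[3,5]
I2: z[0]−=0.187, z[5]+=0.187
solve → V1=6.049+4.411j, V2=23.57+5.911j, V3=23.70+5.894j, V4=2.731+5.959j, V5=23.78+4.781j, V6=23.13+5.958j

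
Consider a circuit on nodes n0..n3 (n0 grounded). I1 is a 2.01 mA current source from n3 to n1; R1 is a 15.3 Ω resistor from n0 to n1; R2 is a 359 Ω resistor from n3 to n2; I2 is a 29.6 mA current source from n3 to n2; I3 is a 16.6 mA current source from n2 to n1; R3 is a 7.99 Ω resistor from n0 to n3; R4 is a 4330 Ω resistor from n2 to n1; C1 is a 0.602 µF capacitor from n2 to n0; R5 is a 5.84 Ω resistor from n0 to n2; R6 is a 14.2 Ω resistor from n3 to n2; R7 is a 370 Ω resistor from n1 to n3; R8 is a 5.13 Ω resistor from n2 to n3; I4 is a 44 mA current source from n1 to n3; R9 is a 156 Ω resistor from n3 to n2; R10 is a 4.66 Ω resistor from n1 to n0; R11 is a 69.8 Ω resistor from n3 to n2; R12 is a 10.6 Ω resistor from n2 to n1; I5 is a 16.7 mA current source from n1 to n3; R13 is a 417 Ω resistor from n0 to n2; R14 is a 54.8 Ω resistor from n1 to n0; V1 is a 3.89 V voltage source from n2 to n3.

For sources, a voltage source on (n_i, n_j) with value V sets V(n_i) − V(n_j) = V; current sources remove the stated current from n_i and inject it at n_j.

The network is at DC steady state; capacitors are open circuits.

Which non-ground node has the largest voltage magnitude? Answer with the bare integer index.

3

Element admittances at DC:
  I1: injects 0.00201 A into n1 (from n3)
  Y(R1) = 0.06536 S between n0,n1
  Y(R2) = 0.002786 S between n3,n2
  I2: injects 0.0296 A into n2 (from n3)
  I3: injects 0.0166 A into n1 (from n2)
  Y(R3) = 0.1252 S between n0,n3
  Y(R4) = 0.0002309 S between n2,n1
  Y(C1) = 0.000 S between n2,n0
  Y(R5) = 0.1712 S between n0,n2
  Y(R6) = 0.07042 S between n3,n2
  Y(R7) = 0.002703 S between n1,n3
  Y(R8) = 0.1949 S between n2,n3
  I4: injects 0.044 A into n3 (from n1)
  Y(R9) = 0.006410 S between n3,n2
  Y(R10) = 0.2146 S between n1,n0
  Y(R11) = 0.01433 S between n3,n2
  Y(R12) = 0.09434 S between n2,n1
  I5: injects 0.0167 A into n3 (from n1)
  Y(R13) = 0.002398 S between n0,n2
  Y(R14) = 0.01825 S between n1,n0
  V1: constraint V(n2)−V(n3) = 3.89
Assemble and solve the 4×4 MNA system:
  V(n1)=0.2150  V(n2)=1.415  V(n3)=-2.475
  i(V1)=-1.470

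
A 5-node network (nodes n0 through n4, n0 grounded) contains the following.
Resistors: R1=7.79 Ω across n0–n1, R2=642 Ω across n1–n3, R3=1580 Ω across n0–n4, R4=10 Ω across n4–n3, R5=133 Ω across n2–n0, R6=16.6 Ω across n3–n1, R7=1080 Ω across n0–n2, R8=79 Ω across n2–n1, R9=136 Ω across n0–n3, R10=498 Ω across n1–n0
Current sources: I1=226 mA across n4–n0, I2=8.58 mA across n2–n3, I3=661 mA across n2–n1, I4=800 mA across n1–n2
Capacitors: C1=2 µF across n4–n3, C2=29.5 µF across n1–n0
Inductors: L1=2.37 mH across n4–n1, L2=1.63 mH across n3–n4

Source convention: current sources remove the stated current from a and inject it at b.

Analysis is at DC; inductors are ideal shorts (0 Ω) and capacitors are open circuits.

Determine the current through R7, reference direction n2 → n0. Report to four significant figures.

MNA unknowns: 4 node voltages V₁..V_4 plus 2 source currents (L1, L2)
R1: Y=0.1284 on G[0,1]
I1: z[4]−=0.226, z[0]+=0.226
R2: Y=0.001558 on G[1,3]
R3: Y=0.0006329 on G[0,4]
R4: Y=0.1000 on G[4,3]
I2: z[2]−=0.00858, z[3]+=0.00858
R5: Y=0.007519 on G[2,0]
R6: Y=0.06024 on G[3,1]
R7: Y=0.0009259 on G[0,2]
R8: Y=0.01266 on G[2,1]
R9: Y=0.007353 on G[0,3]
I3: z[2]−=0.661, z[1]+=0.661
C1: Y=0.000 on G[4,3]
L1: row V4−V1=0, i_L1 at 4,1
R10: Y=0.002008 on G[1,0]
L2: row V3−V4=0, i_L2 at 3,4
C2: Y=0.000 on G[1,0]
I4: z[1]−=0.8, z[2]+=0.8
solve → V1=-1.940, V2=5.017, V3=-1.940, V4=-1.940
aux → i_L1=-0.2019, i_L2=0.02284

0.004645 A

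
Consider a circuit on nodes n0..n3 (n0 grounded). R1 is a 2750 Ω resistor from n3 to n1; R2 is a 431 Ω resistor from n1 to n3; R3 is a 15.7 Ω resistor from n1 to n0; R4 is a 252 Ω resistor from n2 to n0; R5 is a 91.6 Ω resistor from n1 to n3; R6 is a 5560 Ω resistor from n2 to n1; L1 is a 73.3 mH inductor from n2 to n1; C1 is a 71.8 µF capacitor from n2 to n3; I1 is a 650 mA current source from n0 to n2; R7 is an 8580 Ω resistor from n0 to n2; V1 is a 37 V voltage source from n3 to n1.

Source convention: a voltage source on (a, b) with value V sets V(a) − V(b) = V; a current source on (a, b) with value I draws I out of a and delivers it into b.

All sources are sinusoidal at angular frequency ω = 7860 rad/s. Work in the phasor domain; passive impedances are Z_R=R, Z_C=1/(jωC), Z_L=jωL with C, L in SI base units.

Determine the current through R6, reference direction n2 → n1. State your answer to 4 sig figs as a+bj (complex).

0.006676-0.0001476j A

MNA unknowns: 3 node voltages V₁..V_3 plus 1 source current (V1)
R1: Y=0.0003636+0.000j on G[3,1]
R2: Y=0.002320+0.000j on G[1,3]
R3: Y=0.06369+0.000j on G[1,0]
R4: Y=0.003968+0.000j on G[2,0]
R5: Y=0.01092+0.000j on G[1,3]
R6: Y=0.0001799+0.000j on G[2,1]
L1: Y=0.000-0.001736j on G[2,1]
C1: Y=0.000+0.5643j on G[2,3]
I1: z[0]−=0.65, z[2]+=0.65
R7: Y=0.0001166+0.000j on G[0,2]
V1: row V3−V1=37, i_V1 at 3,1
solve → V1=7.353+0.04945j, V2=44.47-0.7711j, V3=44.35+0.04945j
aux → i_V1=-0.04015+0.06773j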